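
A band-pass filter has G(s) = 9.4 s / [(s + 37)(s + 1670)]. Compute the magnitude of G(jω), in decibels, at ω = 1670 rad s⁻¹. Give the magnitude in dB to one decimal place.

-48.0 dB

|j1670| = 1670
|j1670 + 37| = √(1670² + 37²) = 1670
|j1670 + 1670| = √(1670² + 1670²) = 2362
|G(j1670)| = 9.4 × 1670 / (1670 × 2362) = 0.0039791
20 log₁₀(0.0039791) = -48.00 dB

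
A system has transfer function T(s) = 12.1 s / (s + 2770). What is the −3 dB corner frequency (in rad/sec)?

2770 rad/sec

For a single-pole high-pass, the −3 dB point is at the pole: ω = 2770 rad/sec.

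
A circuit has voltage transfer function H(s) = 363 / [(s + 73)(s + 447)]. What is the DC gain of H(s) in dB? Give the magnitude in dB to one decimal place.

-39.1 dB

H(0) = 363 / (73 × 447) = 0.011124
20 log₁₀(0.011124) = -39.07 dB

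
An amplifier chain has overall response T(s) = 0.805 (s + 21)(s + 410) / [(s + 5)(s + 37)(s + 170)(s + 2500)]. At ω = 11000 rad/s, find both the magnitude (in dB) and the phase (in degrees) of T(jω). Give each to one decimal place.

|T| = -163.8 dB, ∠T = -168.3°

|j11000 + 21| = √(11000² + 21²) = 1.1e+04
|j11000 + 410| = √(11000² + 410²) = 1.101e+04
|j11000 + 5| = √(11000² + 5²) = 1.1e+04
|j11000 + 37| = √(11000² + 37²) = 1.1e+04
|j11000 + 170| = √(11000² + 170²) = 1.1e+04
|j11000 + 2500| = √(11000² + 2500²) = 1.128e+04
|T(j11000)| = 0.805 × 1.1e+04 × 1.101e+04 / (1.1e+04 × 1.1e+04 × 1.1e+04 × 1.128e+04) = 6.4912e-09
20 log₁₀(6.4912e-09) = -163.75 dB
∠(j11000 + 21) = arctan(11000/21) = 89.89°
∠(j11000 + 410) = arctan(11000/410) = 87.87°
∠(j11000 + 5) = arctan(11000/5) = 89.97°
∠(j11000 + 37) = arctan(11000/37) = 89.81°
∠(j11000 + 170) = arctan(11000/170) = 89.11°
∠(j11000 + 2500) = arctan(11000/2500) = 77.20°
∠T(j11000) = 89.89° + 87.87° − (89.97° + 89.81° + 89.11° + 77.20°) = -168.34°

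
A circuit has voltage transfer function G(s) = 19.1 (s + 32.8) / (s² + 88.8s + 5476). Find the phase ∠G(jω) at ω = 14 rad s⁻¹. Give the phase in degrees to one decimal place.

∠(j14 + 32.8) = arctan(14/32.8) = 23.11°
∠[(j14)² + 88.8(j14) + 5476] = ∠[5280 + j1243.2] = 13.25°
∠G(j14) = 23.11° − 13.25° = 9.86°

9.9°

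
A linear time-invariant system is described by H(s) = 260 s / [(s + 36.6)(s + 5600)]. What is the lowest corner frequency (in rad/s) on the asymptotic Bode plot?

36.6 rad/s

Break frequencies occur at each pole and zero magnitude: 36.6 rad/s, 5600 rad/s.
The lowest is 36.6 rad/s.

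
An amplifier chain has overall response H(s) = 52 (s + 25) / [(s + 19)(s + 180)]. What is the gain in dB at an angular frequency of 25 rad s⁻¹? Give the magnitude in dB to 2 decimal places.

-9.84 dB

|j25 + 25| = √(25² + 25²) = 35.36
|j25 + 19| = √(25² + 19²) = 31.4
|j25 + 180| = √(25² + 180²) = 181.7
|H(j25)| = 52 × 35.36 / (31.4 × 181.7) = 0.32218
20 log₁₀(0.32218) = -9.838 dB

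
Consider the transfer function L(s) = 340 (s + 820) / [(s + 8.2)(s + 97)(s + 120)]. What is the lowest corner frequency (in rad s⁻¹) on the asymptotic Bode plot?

8.2 rad s⁻¹

Break frequencies occur at each pole and zero magnitude: 8.2 rad s⁻¹, 97 rad s⁻¹, 120 rad s⁻¹, 820 rad s⁻¹.
The lowest is 8.2 rad s⁻¹.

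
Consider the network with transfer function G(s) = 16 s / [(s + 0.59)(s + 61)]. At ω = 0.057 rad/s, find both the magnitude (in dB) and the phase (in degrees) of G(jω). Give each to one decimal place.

|j0.057| = 0.057
|j0.057 + 0.59| = √(0.057² + 0.59²) = 0.5927
|j0.057 + 61| = √(0.057² + 61²) = 61
|G(j0.057)| = 16 × 0.057 / (0.5927 × 61) = 0.025223
20 log₁₀(0.025223) = -31.96 dB
∠(j0.057) = 90.00°
∠(j0.057 + 0.59) = arctan(0.057/0.59) = 5.52°
∠(j0.057 + 61) = arctan(0.057/61) = 0.05°
∠G(j0.057) = 90.00° − (5.52° + 0.05°) = 84.43°

|G| = -32.0 dB, ∠G = 84.4°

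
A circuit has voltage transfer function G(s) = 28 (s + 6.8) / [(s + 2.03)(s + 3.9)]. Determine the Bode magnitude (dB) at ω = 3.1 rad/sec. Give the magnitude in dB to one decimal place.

21.1 dB

|j3.1 + 6.8| = √(3.1² + 6.8²) = 7.473
|j3.1 + 2.03| = √(3.1² + 2.03²) = 3.706
|j3.1 + 3.9| = √(3.1² + 3.9²) = 4.982
|G(j3.1)| = 28 × 7.473 / (3.706 × 4.982) = 11.335
20 log₁₀(11.335) = 21.09 dB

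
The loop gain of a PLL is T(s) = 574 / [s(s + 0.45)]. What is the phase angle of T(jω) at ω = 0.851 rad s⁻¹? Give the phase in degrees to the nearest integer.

-152 deg

∠(j0.851 + 0.45) = arctan(0.851/0.45) = 62.13°
∠(j0.851) = 90.00°
∠T(j0.851) = − (62.13° + 90.00°) = -152.13°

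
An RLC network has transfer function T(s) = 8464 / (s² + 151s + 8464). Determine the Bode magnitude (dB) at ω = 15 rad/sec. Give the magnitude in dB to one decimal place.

-0.1 dB

|(j15)² + 151(j15) + 8464| = |8239 + j2265| = 8545
|T(j15)| = 8464 / 8545 = 0.99056
20 log₁₀(0.99056) = -0.08 dB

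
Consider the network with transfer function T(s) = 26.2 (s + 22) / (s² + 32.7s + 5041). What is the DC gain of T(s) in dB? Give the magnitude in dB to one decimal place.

-18.8 dB

T(0) = 26.2 × 22 / 5041 = 0.11434
20 log₁₀(0.11434) = -18.84 dB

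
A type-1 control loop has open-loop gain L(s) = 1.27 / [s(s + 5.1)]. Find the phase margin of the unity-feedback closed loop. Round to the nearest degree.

Gain crossover: |L(jω)| = 1 at ω ≈ 0.249 rad s⁻¹.
∠L(j0.249) = −90° − arctan(0.249/5.1) ≈ -92.79°
PM = 180° + (-92.79°) = 87.21°

87°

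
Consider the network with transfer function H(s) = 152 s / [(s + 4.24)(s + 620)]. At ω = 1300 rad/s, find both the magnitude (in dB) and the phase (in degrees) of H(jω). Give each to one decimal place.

|j1300| = 1300
|j1300 + 4.24| = √(1300² + 4.24²) = 1300
|j1300 + 620| = √(1300² + 620²) = 1440
|H(j1300)| = 152 × 1300 / (1300 × 1440) = 0.10553
20 log₁₀(0.10553) = -19.53 dB
∠(j1300) = 90.00°
∠(j1300 + 4.24) = arctan(1300/4.24) = 89.81°
∠(j1300 + 620) = arctan(1300/620) = 64.50°
∠H(j1300) = 90.00° − (89.81° + 64.50°) = -64.32°

|H| = -19.5 dB, ∠H = -64.3°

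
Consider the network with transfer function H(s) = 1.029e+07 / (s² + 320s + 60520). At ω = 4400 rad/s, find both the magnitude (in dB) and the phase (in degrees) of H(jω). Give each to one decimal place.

|H| = -5.5 dB, ∠H = -175.8°

|(j4400)² + 320(j4400) + 60520| = |-1.9299e+07 + j1.408e+06| = 1.935e+07
|H(j4400)| = 1.029e+07 / 1.935e+07 = 0.53176
20 log₁₀(0.53176) = -5.49 dB
∠[(j4400)² + 320(j4400) + 60520] = ∠[-1.9299e+07 + j1.408e+06] = 175.83°
∠H(j4400) = −175.83° = -175.83°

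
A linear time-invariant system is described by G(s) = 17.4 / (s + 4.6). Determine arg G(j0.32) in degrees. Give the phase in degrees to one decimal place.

∠(j0.32 + 4.6) = arctan(0.32/4.6) = 3.98°
∠G(j0.32) = −3.98° = -3.98°

-4.0°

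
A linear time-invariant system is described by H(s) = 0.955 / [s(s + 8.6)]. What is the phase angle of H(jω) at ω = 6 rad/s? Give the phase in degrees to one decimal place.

-124.9°

∠(j6 + 8.6) = arctan(6/8.6) = 34.90°
∠(j6) = 90.00°
∠H(j6) = − (34.90° + 90.00°) = -124.90°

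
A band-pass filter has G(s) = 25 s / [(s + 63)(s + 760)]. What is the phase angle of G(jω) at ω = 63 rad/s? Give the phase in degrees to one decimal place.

∠(j63) = 90.00°
∠(j63 + 63) = arctan(63/63) = 45.00°
∠(j63 + 760) = arctan(63/760) = 4.74°
∠G(j63) = 90.00° − (45.00° + 4.74°) = 40.26°

40.3°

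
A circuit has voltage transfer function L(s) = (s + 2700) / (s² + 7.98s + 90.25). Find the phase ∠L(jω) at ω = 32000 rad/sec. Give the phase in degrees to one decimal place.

-94.8°

∠(j32000 + 2700) = arctan(32000/2700) = 85.18°
∠[(j32000)² + 7.98(j32000) + 90.25] = ∠[-1.024e+09 + j2.5536e+05] = 179.99°
∠L(j32000) = 85.18° − 179.99° = -94.81°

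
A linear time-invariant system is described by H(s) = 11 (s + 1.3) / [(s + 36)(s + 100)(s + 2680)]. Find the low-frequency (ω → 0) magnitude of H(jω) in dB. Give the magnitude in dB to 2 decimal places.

-116.58 dB

H(0) = 11 × 1.3 / (36 × 100 × 2680) = 1.4822e-06
20 log₁₀(1.4822e-06) = -116.582 dB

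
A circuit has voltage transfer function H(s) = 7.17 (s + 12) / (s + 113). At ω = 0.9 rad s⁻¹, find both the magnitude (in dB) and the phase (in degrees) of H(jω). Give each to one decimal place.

|j0.9 + 12| = √(0.9² + 12²) = 12.03
|j0.9 + 113| = √(0.9² + 113²) = 113
|H(j0.9)| = 7.17 × 12.03 / 113 = 0.76353
20 log₁₀(0.76353) = -2.34 dB
∠(j0.9 + 12) = arctan(0.9/12) = 4.29°
∠(j0.9 + 113) = arctan(0.9/113) = 0.46°
∠H(j0.9) = 4.29° − 0.46° = 3.83°

|H| = -2.3 dB, ∠H = 3.8°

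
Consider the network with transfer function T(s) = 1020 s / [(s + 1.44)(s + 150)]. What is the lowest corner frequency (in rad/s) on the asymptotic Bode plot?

Break frequencies occur at each pole and zero magnitude: 1.44 rad/s, 150 rad/s.
The lowest is 1.44 rad/s.

1.44 rad/s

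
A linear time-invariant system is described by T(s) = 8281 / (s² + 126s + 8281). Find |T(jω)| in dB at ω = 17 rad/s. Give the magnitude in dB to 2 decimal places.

|(j17)² + 126(j17) + 8281| = |7992 + j2142| = 8274
|T(j17)| = 8281 / 8274 = 1.0008
20 log₁₀(1.0008) = 0.007 dB

0.01 dB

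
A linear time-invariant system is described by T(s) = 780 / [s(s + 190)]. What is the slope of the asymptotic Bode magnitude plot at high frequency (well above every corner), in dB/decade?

With 0 zeros and 2 poles, the high-frequency asymptotic slope is 20 × (0 − 2) = -40 dB/decade.

-40 dB/decade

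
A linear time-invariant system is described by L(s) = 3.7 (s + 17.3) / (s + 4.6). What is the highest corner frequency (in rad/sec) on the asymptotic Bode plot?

Break frequencies occur at each pole and zero magnitude: 4.6 rad/sec, 17.3 rad/sec.
The highest is 17.3 rad/sec.

17.3 rad/sec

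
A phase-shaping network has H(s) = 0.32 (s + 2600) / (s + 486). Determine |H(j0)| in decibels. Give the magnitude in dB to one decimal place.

H(0) = 0.32 × 2600 / 486 = 1.7119
20 log₁₀(1.7119) = 4.67 dB

4.7 dB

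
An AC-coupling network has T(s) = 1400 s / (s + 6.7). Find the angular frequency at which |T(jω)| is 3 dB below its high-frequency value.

For a single-pole high-pass, the −3 dB point is at the pole: ω = 6.7 rad/s.

6.7 rad/s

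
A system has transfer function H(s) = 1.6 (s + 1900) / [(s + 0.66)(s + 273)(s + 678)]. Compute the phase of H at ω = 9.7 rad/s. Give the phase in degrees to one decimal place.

∠(j9.7 + 1900) = arctan(9.7/1900) = 0.29°
∠(j9.7 + 0.66) = arctan(9.7/0.66) = 86.11°
∠(j9.7 + 273) = arctan(9.7/273) = 2.03°
∠(j9.7 + 678) = arctan(9.7/678) = 0.82°
∠H(j9.7) = 0.29° − (86.11° + 2.03° + 0.82°) = -88.67°

-88.7°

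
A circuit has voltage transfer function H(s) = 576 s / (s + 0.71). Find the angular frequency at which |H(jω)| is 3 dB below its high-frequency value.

0.71 rad/s

For a single-pole high-pass, the −3 dB point is at the pole: ω = 0.71 rad/s.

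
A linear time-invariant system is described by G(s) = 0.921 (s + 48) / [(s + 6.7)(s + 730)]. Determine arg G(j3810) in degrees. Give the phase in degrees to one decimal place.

∠(j3810 + 48) = arctan(3810/48) = 89.28°
∠(j3810 + 6.7) = arctan(3810/6.7) = 89.90°
∠(j3810 + 730) = arctan(3810/730) = 79.15°
∠G(j3810) = 89.28° − (89.90° + 79.15°) = -79.77°

-79.8°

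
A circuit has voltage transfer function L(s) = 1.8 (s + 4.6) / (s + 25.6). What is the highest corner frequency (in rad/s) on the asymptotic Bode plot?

Break frequencies occur at each pole and zero magnitude: 4.6 rad/s, 25.6 rad/s.
The highest is 25.6 rad/s.

25.6 rad/s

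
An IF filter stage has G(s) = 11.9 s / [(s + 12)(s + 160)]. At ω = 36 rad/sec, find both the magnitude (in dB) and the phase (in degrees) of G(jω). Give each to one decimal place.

|j36| = 36
|j36 + 12| = √(36² + 12²) = 37.95
|j36 + 160| = √(36² + 160²) = 164
|G(j36)| = 11.9 × 36 / (37.95 × 164) = 0.068837
20 log₁₀(0.068837) = -23.24 dB
∠(j36) = 90.00°
∠(j36 + 12) = arctan(36/12) = 71.57°
∠(j36 + 160) = arctan(36/160) = 12.68°
∠G(j36) = 90.00° − (71.57° + 12.68°) = 5.75°

|G| = -23.2 dB, ∠G = 5.8 deg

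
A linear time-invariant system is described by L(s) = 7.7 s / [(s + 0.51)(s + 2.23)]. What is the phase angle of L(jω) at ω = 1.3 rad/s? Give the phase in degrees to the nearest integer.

∠(j1.3) = 90.00°
∠(j1.3 + 0.51) = arctan(1.3/0.51) = 68.58°
∠(j1.3 + 2.23) = arctan(1.3/2.23) = 30.24°
∠L(j1.3) = 90.00° − (68.58° + 30.24°) = -8.82°

-9°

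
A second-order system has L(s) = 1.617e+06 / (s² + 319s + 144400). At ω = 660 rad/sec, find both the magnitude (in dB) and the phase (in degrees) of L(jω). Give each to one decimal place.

|L| = 13.1 dB, ∠L = -144.1°

|(j660)² + 319(j660) + 144400| = |-2.912e+05 + j2.1054e+05| = 3.593e+05
|L(j660)| = 1.617e+06 / 3.593e+05 = 4.4999
20 log₁₀(4.4999) = 13.06 dB
∠[(j660)² + 319(j660) + 144400] = ∠[-2.912e+05 + j2.1054e+05] = 144.13°
∠L(j660) = −144.13° = -144.13°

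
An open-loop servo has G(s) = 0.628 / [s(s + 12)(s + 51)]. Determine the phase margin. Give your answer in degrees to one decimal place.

90.0 deg

Gain crossover: |G(jω)| = 1 at ω ≈ 0.00103 rad s⁻¹.
∠G(j0.00103) = −90° − arctan(0.00103/12) − arctan(0.00103/51) ≈ -90.01°
PM = 180° + (-90.01°) = 89.99°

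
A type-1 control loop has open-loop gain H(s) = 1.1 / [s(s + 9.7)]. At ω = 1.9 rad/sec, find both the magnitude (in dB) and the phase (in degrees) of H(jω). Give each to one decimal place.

|j1.9 + 9.7| = √(1.9² + 9.7²) = 9.884
|j1.9| = 1.9
|H(j1.9)| = 1.1 / (9.884 × 1.9) = 0.058572
20 log₁₀(0.058572) = -24.65 dB
∠(j1.9 + 9.7) = arctan(1.9/9.7) = 11.08°
∠(j1.9) = 90.00°
∠H(j1.9) = − (11.08° + 90.00°) = -101.08°

|H| = -24.6 dB, ∠H = -101.1°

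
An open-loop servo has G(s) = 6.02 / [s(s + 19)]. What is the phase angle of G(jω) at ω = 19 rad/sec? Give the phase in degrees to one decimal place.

∠(j19 + 19) = arctan(19/19) = 45.00°
∠(j19) = 90.00°
∠G(j19) = − (45.00° + 90.00°) = -135.00°

-135.0°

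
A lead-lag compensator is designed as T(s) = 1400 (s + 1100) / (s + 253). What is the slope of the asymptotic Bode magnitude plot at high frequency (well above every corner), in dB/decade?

0 dB/decade

With 1 zero and 1 pole, the high-frequency asymptotic slope is 20 × (1 − 1) = 0 dB/decade.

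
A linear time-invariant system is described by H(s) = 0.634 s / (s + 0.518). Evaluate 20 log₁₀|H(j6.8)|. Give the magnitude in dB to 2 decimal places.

|j6.8| = 6.8
|j6.8 + 0.518| = √(6.8² + 0.518²) = 6.82
|H(j6.8)| = 0.634 × 6.8 / 6.82 = 0.63217
20 log₁₀(0.63217) = -3.983 dB

-3.98 dB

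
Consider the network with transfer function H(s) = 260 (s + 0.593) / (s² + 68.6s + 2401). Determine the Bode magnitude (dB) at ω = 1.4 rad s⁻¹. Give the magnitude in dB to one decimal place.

-15.7 dB

|j1.4 + 0.593| = √(1.4² + 0.593²) = 1.52
|(j1.4)² + 68.6(j1.4) + 2401| = |2399 + j96.04| = 2401
|H(j1.4)| = 260 × 1.52 / 2401 = 0.16465
20 log₁₀(0.16465) = -15.67 dB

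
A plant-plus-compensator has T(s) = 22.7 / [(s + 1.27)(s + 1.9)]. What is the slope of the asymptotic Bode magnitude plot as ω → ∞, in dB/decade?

With 0 zeros and 2 poles, the high-frequency asymptotic slope is 20 × (0 − 2) = -40 dB/decade.

-40 dB/decade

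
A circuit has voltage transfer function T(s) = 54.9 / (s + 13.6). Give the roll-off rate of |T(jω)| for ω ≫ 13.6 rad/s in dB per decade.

With 0 zeros and 1 pole, the high-frequency asymptotic slope is 20 × (0 − 1) = -20 dB/decade.

-20 dB/decade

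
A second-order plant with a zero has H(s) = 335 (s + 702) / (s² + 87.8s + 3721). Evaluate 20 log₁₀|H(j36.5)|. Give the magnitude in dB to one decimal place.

35.4 dB

|j36.5 + 702| = √(36.5² + 702²) = 702.9
|(j36.5)² + 87.8(j36.5) + 3721| = |2388.8 + j3204.7| = 3997
|H(j36.5)| = 335 × 702.9 / 3997 = 58.916
20 log₁₀(58.916) = 35.40 dB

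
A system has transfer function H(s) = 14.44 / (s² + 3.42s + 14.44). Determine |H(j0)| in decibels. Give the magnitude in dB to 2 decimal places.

0.00 dB

H(0) = 14.44 / 14.44 = 1
20 log₁₀(1) = 0.000 dB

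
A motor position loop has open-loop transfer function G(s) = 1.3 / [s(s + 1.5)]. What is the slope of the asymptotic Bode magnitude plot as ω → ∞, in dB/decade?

-40 dB/decade

With 0 zeros and 2 poles, the high-frequency asymptotic slope is 20 × (0 − 2) = -40 dB/decade.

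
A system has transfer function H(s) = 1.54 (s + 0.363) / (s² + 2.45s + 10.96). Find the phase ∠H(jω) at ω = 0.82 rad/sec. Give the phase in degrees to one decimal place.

55.1 deg

∠(j0.82 + 0.363) = arctan(0.82/0.363) = 66.12°
∠[(j0.82)² + 2.45(j0.82) + 10.96] = ∠[10.288 + j2.009] = 11.05°
∠H(j0.82) = 66.12° − 11.05° = 55.07°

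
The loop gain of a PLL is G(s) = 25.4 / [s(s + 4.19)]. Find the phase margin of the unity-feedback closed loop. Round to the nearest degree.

45°

Gain crossover: |G(jω)| = 1 at ω ≈ 4.25 rad/sec.
∠G(j4.25) = −90° − arctan(4.25/4.19) ≈ -135.43°
PM = 180° + (-135.43°) = 44.57°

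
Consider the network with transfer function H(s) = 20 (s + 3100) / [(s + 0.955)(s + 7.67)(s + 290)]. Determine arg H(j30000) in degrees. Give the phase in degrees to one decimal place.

-185.3°

∠(j30000 + 3100) = arctan(30000/3100) = 84.10°
∠(j30000 + 0.955) = arctan(30000/0.955) = 90.00°
∠(j30000 + 7.67) = arctan(30000/7.67) = 89.99°
∠(j30000 + 290) = arctan(30000/290) = 89.45°
∠H(j30000) = 84.10° − (90.00° + 89.99° + 89.45°) = -185.33°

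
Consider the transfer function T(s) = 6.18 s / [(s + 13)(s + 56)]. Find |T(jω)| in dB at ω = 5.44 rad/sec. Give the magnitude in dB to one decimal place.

-27.5 dB

|j5.44| = 5.44
|j5.44 + 13| = √(5.44² + 13²) = 14.09
|j5.44 + 56| = √(5.44² + 56²) = 56.26
|T(j5.44)| = 6.18 × 5.44 / (14.09 × 56.26) = 0.042401
20 log₁₀(0.042401) = -27.45 dB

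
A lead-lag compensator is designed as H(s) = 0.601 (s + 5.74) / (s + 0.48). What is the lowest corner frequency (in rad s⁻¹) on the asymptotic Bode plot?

0.48 rad s⁻¹

Break frequencies occur at each pole and zero magnitude: 0.48 rad s⁻¹, 5.74 rad s⁻¹.
The lowest is 0.48 rad s⁻¹.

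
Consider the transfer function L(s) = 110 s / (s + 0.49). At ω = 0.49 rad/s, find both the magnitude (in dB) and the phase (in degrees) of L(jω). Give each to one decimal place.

|j0.49| = 0.49
|j0.49 + 0.49| = √(0.49² + 0.49²) = 0.693
|L(j0.49)| = 110 × 0.49 / 0.693 = 77.782
20 log₁₀(77.782) = 37.82 dB
∠(j0.49) = 90.00°
∠(j0.49 + 0.49) = arctan(0.49/0.49) = 45.00°
∠L(j0.49) = 90.00° − 45.00° = 45.00°

|L| = 37.8 dB, ∠L = 45.0°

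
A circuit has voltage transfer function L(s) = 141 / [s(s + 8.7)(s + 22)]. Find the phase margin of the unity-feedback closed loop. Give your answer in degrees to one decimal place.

Gain crossover: |L(jω)| = 1 at ω ≈ 0.734 rad/s.
∠L(j0.734) = −90° − arctan(0.734/8.7) − arctan(0.734/22) ≈ -96.73°
PM = 180° + (-96.73°) = 83.27°

83.3°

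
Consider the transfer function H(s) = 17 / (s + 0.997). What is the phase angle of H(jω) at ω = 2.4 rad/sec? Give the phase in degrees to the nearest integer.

-67°

∠(j2.4 + 0.997) = arctan(2.4/0.997) = 67.44°
∠H(j2.4) = −67.44° = -67.44°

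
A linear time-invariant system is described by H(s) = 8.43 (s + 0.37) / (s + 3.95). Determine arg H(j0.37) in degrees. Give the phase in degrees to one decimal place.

∠(j0.37 + 0.37) = arctan(0.37/0.37) = 45.00°
∠(j0.37 + 3.95) = arctan(0.37/3.95) = 5.35°
∠H(j0.37) = 45.00° − 5.35° = 39.65°

39.6°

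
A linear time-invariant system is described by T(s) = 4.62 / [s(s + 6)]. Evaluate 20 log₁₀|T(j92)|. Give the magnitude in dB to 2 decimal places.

-65.28 dB

|j92 + 6| = √(92² + 6²) = 92.2
|j92| = 92
|T(j92)| = 4.62 / (92.2 × 92) = 0.00054468
20 log₁₀(0.00054468) = -65.277 dB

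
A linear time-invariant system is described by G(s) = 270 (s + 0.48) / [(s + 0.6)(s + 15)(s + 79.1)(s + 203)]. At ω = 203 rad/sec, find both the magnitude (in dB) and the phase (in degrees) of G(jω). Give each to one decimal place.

|j203 + 0.48| = √(203² + 0.48²) = 203
|j203 + 0.6| = √(203² + 0.6²) = 203
|j203 + 15| = √(203² + 15²) = 203.6
|j203 + 79.1| = √(203² + 79.1²) = 217.9
|j203 + 203| = √(203² + 203²) = 287.1
|G(j203)| = 270 × 203 / (203 × 203.6 × 217.9 × 287.1) = 2.1207e-05
20 log₁₀(2.1207e-05) = -93.47 dB
∠(j203 + 0.48) = arctan(203/0.48) = 89.86°
∠(j203 + 0.6) = arctan(203/0.6) = 89.83°
∠(j203 + 15) = arctan(203/15) = 85.77°
∠(j203 + 79.1) = arctan(203/79.1) = 68.71°
∠(j203 + 203) = arctan(203/203) = 45.00°
∠G(j203) = 89.86° − (89.83° + 85.77° + 68.71° + 45.00°) = -199.45°

|G| = -93.5 dB, ∠G = -199.5 deg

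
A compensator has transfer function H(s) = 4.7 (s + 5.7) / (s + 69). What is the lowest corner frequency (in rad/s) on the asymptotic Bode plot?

5.7 rad/s

Break frequencies occur at each pole and zero magnitude: 5.7 rad/s, 69 rad/s.
The lowest is 5.7 rad/s.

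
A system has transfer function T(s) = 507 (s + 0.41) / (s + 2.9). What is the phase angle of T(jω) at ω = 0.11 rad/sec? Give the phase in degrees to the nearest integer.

13 deg

∠(j0.11 + 0.41) = arctan(0.11/0.41) = 15.02°
∠(j0.11 + 2.9) = arctan(0.11/2.9) = 2.17°
∠T(j0.11) = 15.02° − 2.17° = 12.85°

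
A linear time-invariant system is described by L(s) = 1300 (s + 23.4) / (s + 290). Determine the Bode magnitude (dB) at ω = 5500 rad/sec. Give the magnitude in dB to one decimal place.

|j5500 + 23.4| = √(5500² + 23.4²) = 5500
|j5500 + 290| = √(5500² + 290²) = 5508
|L(j5500)| = 1300 × 5500 / 5508 = 1298.2
20 log₁₀(1298.2) = 62.27 dB

62.3 dB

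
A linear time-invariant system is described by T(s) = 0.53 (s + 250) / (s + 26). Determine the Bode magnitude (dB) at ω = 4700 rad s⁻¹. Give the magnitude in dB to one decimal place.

-5.5 dB

|j4700 + 250| = √(4700² + 250²) = 4707
|j4700 + 26| = √(4700² + 26²) = 4700
|T(j4700)| = 0.53 × 4707 / 4700 = 0.53074
20 log₁₀(0.53074) = -5.50 dB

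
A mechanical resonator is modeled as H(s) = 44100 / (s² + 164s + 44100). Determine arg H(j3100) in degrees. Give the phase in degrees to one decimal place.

-177.0°

∠[(j3100)² + 164(j3100) + 44100] = ∠[-9.5659e+06 + j5.084e+05] = 176.96°
∠H(j3100) = −176.96° = -176.96°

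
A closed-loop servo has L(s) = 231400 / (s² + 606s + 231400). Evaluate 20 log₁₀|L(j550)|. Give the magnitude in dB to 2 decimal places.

|(j550)² + 606(j550) + 231400| = |-71100 + j3.333e+05| = 3.408e+05
|L(j550)| = 231400 / 3.408e+05 = 0.67899
20 log₁₀(0.67899) = -3.363 dB

-3.36 dB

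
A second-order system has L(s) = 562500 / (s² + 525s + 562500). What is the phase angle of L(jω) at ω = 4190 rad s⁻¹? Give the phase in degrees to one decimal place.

-172.6°

∠[(j4190)² + 525(j4190) + 562500] = ∠[-1.6994e+07 + j2.1998e+06] = 172.62°
∠L(j4190) = −172.62° = -172.62°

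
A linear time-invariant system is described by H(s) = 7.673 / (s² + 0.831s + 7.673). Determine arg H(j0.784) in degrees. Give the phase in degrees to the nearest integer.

-5°

∠[(j0.784)² + 0.831(j0.784) + 7.673] = ∠[7.0583 + j0.6515] = 5.27°
∠H(j0.784) = −5.27° = -5.27°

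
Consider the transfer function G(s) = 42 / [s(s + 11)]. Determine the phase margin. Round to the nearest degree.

72°

Gain crossover: |G(jω)| = 1 at ω ≈ 3.63 rad s⁻¹.
∠G(j3.63) = −90° − arctan(3.63/11) ≈ -108.25°
PM = 180° + (-108.25°) = 71.75°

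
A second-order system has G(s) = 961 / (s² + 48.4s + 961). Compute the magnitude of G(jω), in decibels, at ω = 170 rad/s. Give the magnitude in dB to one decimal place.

|(j170)² + 48.4(j170) + 961| = |-27939 + j8228| = 2.913e+04
|G(j170)| = 961 / 2.913e+04 = 0.032995
20 log₁₀(0.032995) = -29.63 dB

-29.6 dB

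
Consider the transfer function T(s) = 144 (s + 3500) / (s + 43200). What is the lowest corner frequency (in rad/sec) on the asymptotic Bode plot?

3500 rad/sec

Break frequencies occur at each pole and zero magnitude: 3500 rad/sec, 43200 rad/sec.
The lowest is 3500 rad/sec.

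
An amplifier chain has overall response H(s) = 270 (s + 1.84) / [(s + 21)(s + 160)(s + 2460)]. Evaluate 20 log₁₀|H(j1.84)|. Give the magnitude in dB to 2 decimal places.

-81.45 dB

|j1.84 + 1.84| = √(1.84² + 1.84²) = 2.602
|j1.84 + 21| = √(1.84² + 21²) = 21.08
|j1.84 + 160| = √(1.84² + 160²) = 160
|j1.84 + 2460| = √(1.84² + 2460²) = 2460
|H(j1.84)| = 270 × 2.602 / (21.08 × 160 × 2460) = 8.4671e-05
20 log₁₀(8.4671e-05) = -81.445 dB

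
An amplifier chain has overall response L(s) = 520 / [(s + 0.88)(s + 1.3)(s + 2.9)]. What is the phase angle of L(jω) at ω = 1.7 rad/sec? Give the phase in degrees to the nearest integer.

-146°

∠(j1.7 + 0.88) = arctan(1.7/0.88) = 62.63°
∠(j1.7 + 1.3) = arctan(1.7/1.3) = 52.59°
∠(j1.7 + 2.9) = arctan(1.7/2.9) = 30.38°
∠L(j1.7) = − (62.63° + 52.59° + 30.38°) = -145.61°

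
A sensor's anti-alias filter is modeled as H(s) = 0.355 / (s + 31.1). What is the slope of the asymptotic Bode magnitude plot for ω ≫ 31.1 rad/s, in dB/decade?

-20 dB/decade

With 0 zeros and 1 pole, the high-frequency asymptotic slope is 20 × (0 − 1) = -20 dB/decade.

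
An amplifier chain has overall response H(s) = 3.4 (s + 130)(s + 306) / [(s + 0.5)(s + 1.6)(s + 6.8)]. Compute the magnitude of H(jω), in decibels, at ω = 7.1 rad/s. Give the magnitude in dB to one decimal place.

48.5 dB

|j7.1 + 130| = √(7.1² + 130²) = 130.2
|j7.1 + 306| = √(7.1² + 306²) = 306.1
|j7.1 + 0.5| = √(7.1² + 0.5²) = 7.118
|j7.1 + 1.6| = √(7.1² + 1.6²) = 7.278
|j7.1 + 6.8| = √(7.1² + 6.8²) = 9.831
|H(j7.1)| = 3.4 × 130.2 × 306.1 / (7.118 × 7.278 × 9.831) = 266.05
20 log₁₀(266.05) = 48.50 dB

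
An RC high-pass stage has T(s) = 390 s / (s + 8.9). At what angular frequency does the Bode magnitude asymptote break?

8.9 rad s⁻¹

The single real pole at s = −8.9 gives a corner at ω = 8.9 rad s⁻¹.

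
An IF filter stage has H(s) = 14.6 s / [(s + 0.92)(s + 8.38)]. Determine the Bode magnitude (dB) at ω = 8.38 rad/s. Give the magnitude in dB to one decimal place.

1.8 dB

|j8.38| = 8.38
|j8.38 + 0.92| = √(8.38² + 0.92²) = 8.43
|j8.38 + 8.38| = √(8.38² + 8.38²) = 11.85
|H(j8.38)| = 14.6 × 8.38 / (8.43 × 11.85) = 1.2246
20 log₁₀(1.2246) = 1.76 dB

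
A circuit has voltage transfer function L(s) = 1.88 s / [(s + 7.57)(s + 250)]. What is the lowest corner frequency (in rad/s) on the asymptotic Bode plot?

Break frequencies occur at each pole and zero magnitude: 7.57 rad/s, 250 rad/s.
The lowest is 7.57 rad/s.

7.57 rad/s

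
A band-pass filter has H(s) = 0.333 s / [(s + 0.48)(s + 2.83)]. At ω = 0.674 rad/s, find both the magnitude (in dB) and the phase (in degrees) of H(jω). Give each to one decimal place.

|H| = -20.6 dB, ∠H = 22.1 deg

|j0.674| = 0.674
|j0.674 + 0.48| = √(0.674² + 0.48²) = 0.8275
|j0.674 + 2.83| = √(0.674² + 2.83²) = 2.909
|H(j0.674)| = 0.333 × 0.674 / (0.8275 × 2.909) = 0.093238
20 log₁₀(0.093238) = -20.61 dB
∠(j0.674) = 90.00°
∠(j0.674 + 0.48) = arctan(0.674/0.48) = 54.54°
∠(j0.674 + 2.83) = arctan(0.674/2.83) = 13.40°
∠H(j0.674) = 90.00° − (54.54° + 13.40°) = 22.06°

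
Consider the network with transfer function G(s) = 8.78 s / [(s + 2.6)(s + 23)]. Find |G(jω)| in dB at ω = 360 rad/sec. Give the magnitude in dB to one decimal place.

-32.3 dB

|j360| = 360
|j360 + 2.6| = √(360² + 2.6²) = 360
|j360 + 23| = √(360² + 23²) = 360.7
|G(j360)| = 8.78 × 360 / (360 × 360.7) = 0.024339
20 log₁₀(0.024339) = -32.27 dB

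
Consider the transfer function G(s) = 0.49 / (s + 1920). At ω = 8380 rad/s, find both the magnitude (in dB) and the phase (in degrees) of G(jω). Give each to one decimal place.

|j8380 + 1920| = √(8380² + 1920²) = 8597
|G(j8380)| = 0.49 / 8597 = 5.6996e-05
20 log₁₀(5.6996e-05) = -84.88 dB
∠(j8380 + 1920) = arctan(8380/1920) = 77.10°
∠G(j8380) = −77.10° = -77.10°

|G| = -84.9 dB, ∠G = -77.1°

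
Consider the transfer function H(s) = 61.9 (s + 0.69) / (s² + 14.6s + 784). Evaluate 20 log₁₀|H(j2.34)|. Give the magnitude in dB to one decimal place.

|j2.34 + 0.69| = √(2.34² + 0.69²) = 2.44
|(j2.34)² + 14.6(j2.34) + 784| = |778.52 + j34.164| = 779.3
|H(j2.34)| = 61.9 × 2.44 / 779.3 = 0.19379
20 log₁₀(0.19379) = -14.25 dB

-14.3 dB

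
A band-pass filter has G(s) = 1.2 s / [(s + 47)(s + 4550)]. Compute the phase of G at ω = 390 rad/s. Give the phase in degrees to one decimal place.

∠(j390) = 90.00°
∠(j390 + 47) = arctan(390/47) = 83.13°
∠(j390 + 4550) = arctan(390/4550) = 4.90°
∠G(j390) = 90.00° − (83.13° + 4.90°) = 1.97°

2.0°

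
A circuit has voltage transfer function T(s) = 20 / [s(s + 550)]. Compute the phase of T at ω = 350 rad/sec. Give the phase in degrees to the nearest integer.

∠(j350 + 550) = arctan(350/550) = 32.47°
∠(j350) = 90.00°
∠T(j350) = − (32.47° + 90.00°) = -122.47°

-122 deg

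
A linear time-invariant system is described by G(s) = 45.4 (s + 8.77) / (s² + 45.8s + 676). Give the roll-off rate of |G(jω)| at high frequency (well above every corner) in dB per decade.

With 1 zero and 2 poles, the high-frequency asymptotic slope is 20 × (1 − 2) = -20 dB/decade.

-20 dB/decade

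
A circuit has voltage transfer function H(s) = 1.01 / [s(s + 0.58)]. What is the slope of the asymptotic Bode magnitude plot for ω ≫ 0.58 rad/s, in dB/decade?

-40 dB/decade

With 0 zeros and 2 poles, the high-frequency asymptotic slope is 20 × (0 − 2) = -40 dB/decade.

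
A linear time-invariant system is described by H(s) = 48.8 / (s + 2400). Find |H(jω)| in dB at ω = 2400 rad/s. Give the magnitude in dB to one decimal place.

-36.8 dB

|j2400 + 2400| = √(2400² + 2400²) = 3394
|H(j2400)| = 48.8 / 3394 = 0.014378
20 log₁₀(0.014378) = -36.85 dB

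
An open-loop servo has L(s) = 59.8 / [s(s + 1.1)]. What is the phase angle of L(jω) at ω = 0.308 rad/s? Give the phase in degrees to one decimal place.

∠(j0.308 + 1.1) = arctan(0.308/1.1) = 15.64°
∠(j0.308) = 90.00°
∠L(j0.308) = − (15.64° + 90.00°) = -105.64°

-105.6°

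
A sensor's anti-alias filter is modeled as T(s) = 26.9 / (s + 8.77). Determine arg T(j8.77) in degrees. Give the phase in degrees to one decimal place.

∠(j8.77 + 8.77) = arctan(8.77/8.77) = 45.00°
∠T(j8.77) = −45.00° = -45.00°

-45.0°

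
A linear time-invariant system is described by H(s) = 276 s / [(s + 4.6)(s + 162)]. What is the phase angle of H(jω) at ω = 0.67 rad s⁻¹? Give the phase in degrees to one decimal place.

∠(j0.67) = 90.00°
∠(j0.67 + 4.6) = arctan(0.67/4.6) = 8.29°
∠(j0.67 + 162) = arctan(0.67/162) = 0.24°
∠H(j0.67) = 90.00° − (8.29° + 0.24°) = 81.48°

81.5°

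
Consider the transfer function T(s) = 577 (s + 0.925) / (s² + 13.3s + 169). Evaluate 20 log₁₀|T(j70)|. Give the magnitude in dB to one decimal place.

|j70 + 0.925| = √(70² + 0.925²) = 70.01
|(j70)² + 13.3(j70) + 169| = |-4731 + j931| = 4822
|T(j70)| = 577 × 70.01 / 4822 = 8.3774
20 log₁₀(8.3774) = 18.46 dB

18.5 dB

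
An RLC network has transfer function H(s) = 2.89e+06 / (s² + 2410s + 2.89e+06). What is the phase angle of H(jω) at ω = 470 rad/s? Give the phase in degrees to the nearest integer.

-23°

∠[(j470)² + 2410(j470) + 2.89e+06] = ∠[2.6691e+06 + j1.1327e+06] = 23.00°
∠H(j470) = −23.00° = -23.00°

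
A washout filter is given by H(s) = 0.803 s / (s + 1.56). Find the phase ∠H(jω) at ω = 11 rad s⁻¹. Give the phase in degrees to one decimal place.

8.1°

∠(j11) = 90.00°
∠(j11 + 1.56) = arctan(11/1.56) = 81.93°
∠H(j11) = 90.00° − 81.93° = 8.07°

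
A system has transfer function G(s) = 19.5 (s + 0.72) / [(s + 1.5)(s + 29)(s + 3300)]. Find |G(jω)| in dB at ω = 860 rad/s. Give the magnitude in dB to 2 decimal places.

-103.55 dB

|j860 + 0.72| = √(860² + 0.72²) = 860
|j860 + 1.5| = √(860² + 1.5²) = 860
|j860 + 29| = √(860² + 29²) = 860.5
|j860 + 3300| = √(860² + 3300²) = 3410
|G(j860)| = 19.5 × 860 / (860 × 860.5 × 3410) = 6.6452e-06
20 log₁₀(6.6452e-06) = -103.550 dB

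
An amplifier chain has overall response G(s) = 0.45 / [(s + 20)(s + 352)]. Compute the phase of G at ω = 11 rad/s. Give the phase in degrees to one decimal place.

-30.6 deg

∠(j11 + 20) = arctan(11/20) = 28.81°
∠(j11 + 352) = arctan(11/352) = 1.79°
∠G(j11) = − (28.81° + 1.79°) = -30.60°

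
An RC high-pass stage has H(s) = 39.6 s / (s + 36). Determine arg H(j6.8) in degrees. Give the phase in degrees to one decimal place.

79.3°

∠(j6.8) = 90.00°
∠(j6.8 + 36) = arctan(6.8/36) = 10.70°
∠H(j6.8) = 90.00° − 10.70° = 79.30°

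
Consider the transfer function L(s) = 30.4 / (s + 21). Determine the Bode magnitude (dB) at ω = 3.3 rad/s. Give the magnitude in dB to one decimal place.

|j3.3 + 21| = √(3.3² + 21²) = 21.26
|L(j3.3)| = 30.4 / 21.26 = 1.4301
20 log₁₀(1.4301) = 3.11 dB

3.1 dB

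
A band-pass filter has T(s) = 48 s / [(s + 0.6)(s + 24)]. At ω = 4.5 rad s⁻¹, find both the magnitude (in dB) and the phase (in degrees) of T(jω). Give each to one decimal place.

|T| = 5.8 dB, ∠T = -3.0°

|j4.5| = 4.5
|j4.5 + 0.6| = √(4.5² + 0.6²) = 4.54
|j4.5 + 24| = √(4.5² + 24²) = 24.42
|T(j4.5)| = 48 × 4.5 / (4.54 × 24.42) = 1.9485
20 log₁₀(1.9485) = 5.79 dB
∠(j4.5) = 90.00°
∠(j4.5 + 0.6) = arctan(4.5/0.6) = 82.41°
∠(j4.5 + 24) = arctan(4.5/24) = 10.62°
∠T(j4.5) = 90.00° − (82.41° + 10.62°) = -3.03°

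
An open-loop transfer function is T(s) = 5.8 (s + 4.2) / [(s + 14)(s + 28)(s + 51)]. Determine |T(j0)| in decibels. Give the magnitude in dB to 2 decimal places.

T(0) = 5.8 × 4.2 / (14 × 28 × 51) = 0.0012185
20 log₁₀(0.0012185) = -58.284 dB

-58.28 dB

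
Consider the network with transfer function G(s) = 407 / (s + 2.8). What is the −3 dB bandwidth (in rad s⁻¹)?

For a single-pole low-pass, the −3 dB point is at the pole: ω = 2.8 rad s⁻¹.

2.8 rad s⁻¹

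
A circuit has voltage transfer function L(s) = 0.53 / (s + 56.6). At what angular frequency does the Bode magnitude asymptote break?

56.6 rad/s

The single real pole at s = −56.6 gives a corner at ω = 56.6 rad/s.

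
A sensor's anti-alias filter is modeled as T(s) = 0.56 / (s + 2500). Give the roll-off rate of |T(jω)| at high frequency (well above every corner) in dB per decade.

-20 dB/decade

With 0 zeros and 1 pole, the high-frequency asymptotic slope is 20 × (0 − 1) = -20 dB/decade.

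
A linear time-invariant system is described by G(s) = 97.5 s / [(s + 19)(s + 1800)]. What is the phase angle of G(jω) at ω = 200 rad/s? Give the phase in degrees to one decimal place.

-0.9°

∠(j200) = 90.00°
∠(j200 + 19) = arctan(200/19) = 84.57°
∠(j200 + 1800) = arctan(200/1800) = 6.34°
∠G(j200) = 90.00° − (84.57° + 6.34°) = -0.91°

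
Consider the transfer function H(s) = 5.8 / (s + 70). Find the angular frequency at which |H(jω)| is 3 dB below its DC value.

70 rad/s

For a single-pole low-pass, the −3 dB point is at the pole: ω = 70 rad/s.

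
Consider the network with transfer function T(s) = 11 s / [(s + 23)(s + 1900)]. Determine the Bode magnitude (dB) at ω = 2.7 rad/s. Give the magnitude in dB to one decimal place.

-63.4 dB

|j2.7| = 2.7
|j2.7 + 23| = √(2.7² + 23²) = 23.16
|j2.7 + 1900| = √(2.7² + 1900²) = 1900
|T(j2.7)| = 11 × 2.7 / (23.16 × 1900) = 0.000675
20 log₁₀(0.000675) = -63.41 dB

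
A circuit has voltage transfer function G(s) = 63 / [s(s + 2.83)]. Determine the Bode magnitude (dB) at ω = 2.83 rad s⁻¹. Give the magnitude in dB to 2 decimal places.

14.91 dB

|j2.83 + 2.83| = √(2.83² + 2.83²) = 4.002
|j2.83| = 2.83
|G(j2.83)| = 63 / (4.002 × 2.83) = 5.5623
20 log₁₀(5.5623) = 14.905 dB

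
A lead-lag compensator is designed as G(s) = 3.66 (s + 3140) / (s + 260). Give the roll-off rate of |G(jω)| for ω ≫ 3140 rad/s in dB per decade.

With 1 zero and 1 pole, the high-frequency asymptotic slope is 20 × (1 − 1) = 0 dB/decade.

0 dB/decade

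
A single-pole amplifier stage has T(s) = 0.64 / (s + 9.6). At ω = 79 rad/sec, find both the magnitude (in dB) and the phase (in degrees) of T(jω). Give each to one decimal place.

|j79 + 9.6| = √(79² + 9.6²) = 79.58
|T(j79)| = 0.64 / 79.58 = 0.0080421
20 log₁₀(0.0080421) = -41.89 dB
∠(j79 + 9.6) = arctan(79/9.6) = 83.07°
∠T(j79) = −83.07° = -83.07°

|T| = -41.9 dB, ∠T = -83.1 deg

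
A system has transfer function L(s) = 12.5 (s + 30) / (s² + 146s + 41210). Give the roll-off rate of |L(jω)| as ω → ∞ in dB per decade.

With 1 zero and 2 poles, the high-frequency asymptotic slope is 20 × (1 − 2) = -20 dB/decade.

-20 dB/decade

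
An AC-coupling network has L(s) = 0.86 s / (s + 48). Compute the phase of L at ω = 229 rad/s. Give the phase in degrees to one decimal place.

∠(j229) = 90.00°
∠(j229 + 48) = arctan(229/48) = 78.16°
∠L(j229) = 90.00° − 78.16° = 11.84°

11.8°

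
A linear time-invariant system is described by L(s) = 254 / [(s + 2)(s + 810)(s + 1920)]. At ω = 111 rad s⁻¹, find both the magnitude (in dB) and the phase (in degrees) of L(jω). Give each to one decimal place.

|L| = -116.7 dB, ∠L = -100.1°

|j111 + 2| = √(111² + 2²) = 111
|j111 + 810| = √(111² + 810²) = 817.6
|j111 + 1920| = √(111² + 1920²) = 1923
|L(j111)| = 254 / (111 × 817.6 × 1923) = 1.4551e-06
20 log₁₀(1.4551e-06) = -116.74 dB
∠(j111 + 2) = arctan(111/2) = 88.97°
∠(j111 + 810) = arctan(111/810) = 7.80°
∠(j111 + 1920) = arctan(111/1920) = 3.31°
∠L(j111) = − (88.97° + 7.80° + 3.31°) = -100.08°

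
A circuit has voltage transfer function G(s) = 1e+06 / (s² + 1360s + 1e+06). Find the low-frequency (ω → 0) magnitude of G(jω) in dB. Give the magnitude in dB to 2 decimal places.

0.00 dB

G(0) = 1e+06 / 1e+06 = 1
20 log₁₀(1) = 0.000 dB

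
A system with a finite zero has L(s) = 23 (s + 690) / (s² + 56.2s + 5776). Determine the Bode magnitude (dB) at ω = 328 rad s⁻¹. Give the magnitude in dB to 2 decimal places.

|j328 + 690| = √(328² + 690²) = 764
|(j328)² + 56.2(j328) + 5776| = |-1.0181e+05 + j18434| = 1.035e+05
|L(j328)| = 23 × 764 / 1.035e+05 = 0.16984
20 log₁₀(0.16984) = -15.399 dB

-15.40 dB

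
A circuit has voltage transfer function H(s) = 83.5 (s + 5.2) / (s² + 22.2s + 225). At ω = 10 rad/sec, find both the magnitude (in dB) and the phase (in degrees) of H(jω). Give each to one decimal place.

|j10 + 5.2| = √(10² + 5.2²) = 11.27
|(j10)² + 22.2(j10) + 225| = |125 + j222| = 254.8
|H(j10)| = 83.5 × 11.27 / 254.8 = 3.6941
20 log₁₀(3.6941) = 11.35 dB
∠(j10 + 5.2) = arctan(10/5.2) = 62.53°
∠[(j10)² + 22.2(j10) + 225] = ∠[125 + j222] = 60.62°
∠H(j10) = 62.53° − 60.62° = 1.91°

|H| = 11.4 dB, ∠H = 1.9°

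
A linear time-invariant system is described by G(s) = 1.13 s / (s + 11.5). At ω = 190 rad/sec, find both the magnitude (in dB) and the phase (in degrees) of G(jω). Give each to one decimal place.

|j190| = 190
|j190 + 11.5| = √(190² + 11.5²) = 190.3
|G(j190)| = 1.13 × 190 / 190.3 = 1.1279
20 log₁₀(1.1279) = 1.05 dB
∠(j190) = 90.00°
∠(j190 + 11.5) = arctan(190/11.5) = 86.54°
∠G(j190) = 90.00° − 86.54° = 3.46°

|G| = 1.0 dB, ∠G = 3.5°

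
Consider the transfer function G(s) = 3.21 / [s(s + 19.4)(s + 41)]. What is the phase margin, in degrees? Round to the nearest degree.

90°

Gain crossover: |G(jω)| = 1 at ω ≈ 0.00404 rad/s.
∠G(j0.00404) = −90° − arctan(0.00404/19.4) − arctan(0.00404/41) ≈ -90.02°
PM = 180° + (-90.02°) = 89.98°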